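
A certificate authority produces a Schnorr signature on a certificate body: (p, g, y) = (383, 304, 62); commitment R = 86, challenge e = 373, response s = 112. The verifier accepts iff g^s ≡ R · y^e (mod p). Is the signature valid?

invalid

g^s mod p:
304^112 mod 383 = 346
R · y^e mod p:
62^373 mod 383 = 9
86·9 = 774 ≡ 8 (mod 383)
346 ≠ 8; the check fails.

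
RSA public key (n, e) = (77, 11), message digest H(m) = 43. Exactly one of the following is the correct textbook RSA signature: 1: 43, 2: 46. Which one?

1

Candidate 1: Squares mod 77: 43^1≡43, 43^2≡1, 43^4≡1, 43^8≡1; 11 = 8 + 2 + 1, so 43^11 ≡ 1·1·43 ≡ 43 (mod 77)
  → matches H(m) = 43
Candidate 2: Squares mod 77: 46^1≡46, 46^2≡37, 46^4≡60, 46^8≡58; 11 = 8 + 2 + 1, so 46^11 ≡ 58·37·46 ≡ 2 (mod 77)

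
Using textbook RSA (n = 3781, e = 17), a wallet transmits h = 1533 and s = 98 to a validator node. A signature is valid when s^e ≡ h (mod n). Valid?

yes

s^2 ≡ 98^2 = 9604 ≡ 2042
s^4 ≡ 2042^2 = 4169764 ≡ 3102
s^8 ≡ 3102^2 = 9622404 ≡ 3540
s^16 ≡ 3540^2 = 12531600 ≡ 1366
17 = 16 + 1, so s^17 ≡ 1366·98 ≡ 1533 (mod 3781)
Since 1533 equals the digest 1533, verification succeeds.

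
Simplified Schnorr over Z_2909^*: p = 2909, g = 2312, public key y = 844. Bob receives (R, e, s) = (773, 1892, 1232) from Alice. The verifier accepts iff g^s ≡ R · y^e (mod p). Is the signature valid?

invalid

g^s mod p:
2312^2 = 5345344 ≡ 1511
2312^4 ≡ 1511^2 = 2283121 ≡ 2465
2312^8 ≡ 2465^2 = 6076225 ≡ 2233
2312^16 ≡ 2233^2 = 4986289 ≡ 263
2312^32 ≡ 263^2 = 69169 ≡ 2262
2312^64 ≡ 2262^2 = 5116644 ≡ 2622
2312^128 ≡ 2622^2 = 6874884 ≡ 917
2312^256 ≡ 917^2 = 840889 ≡ 188
2312^512 ≡ 188^2 = 35344 ≡ 436
2312^1024 ≡ 436^2 = 190096 ≡ 1011
1232 = 1024 + 128 + 64 + 16, so 2312^1232 ≡ 1011·917·2622·263 ≡ 1471 (mod 2909)
R · y^e mod p:
844^2 = 712336 ≡ 2540
844^4 ≡ 2540^2 = 6451600 ≡ 2347
844^8 ≡ 2347^2 = 5508409 ≡ 1672
844^16 ≡ 1672^2 = 2795584 ≡ 35
844^32 ≡ 35^2 = 1225
844^64 ≡ 1225^2 = 1500625 ≡ 2490
844^128 ≡ 2490^2 = 6200100 ≡ 1021
844^256 ≡ 1021^2 = 1042441 ≡ 1019
844^512 ≡ 1019^2 = 1038361 ≡ 2757
844^1024 ≡ 2757^2 = 7601049 ≡ 2741
1892 = 1024 + 512 + 256 + 64 + 32 + 4, so 844^1892 ≡ 2741·2757·1019·2490·1225·2347 ≡ 2622 (mod 2909)
773·2622 = 2026806 ≡ 2142 (mod 2909)
1471 ≠ 2142; the check fails.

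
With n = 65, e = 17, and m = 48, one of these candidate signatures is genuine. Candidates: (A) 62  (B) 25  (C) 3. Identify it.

Candidate A: Squares mod 65: 62^1≡62, 62^2≡9, 62^4≡16, 62^8≡61, 62^16≡16; 17 = 16 + 1, so 62^17 ≡ 16·62 ≡ 17 (mod 65)
Candidate B: Squares mod 65: 25^1≡25, 25^2≡40, 25^4≡40, 25^8≡40, 25^16≡40; 17 = 16 + 1, so 25^17 ≡ 40·25 ≡ 25 (mod 65)
Candidate C: Squares mod 65: 3^1≡3, 3^2≡9, 3^4≡16, 3^8≡61, 3^16≡16; 17 = 16 + 1, so 3^17 ≡ 16·3 ≡ 48 (mod 65)
  → matches m = 48

C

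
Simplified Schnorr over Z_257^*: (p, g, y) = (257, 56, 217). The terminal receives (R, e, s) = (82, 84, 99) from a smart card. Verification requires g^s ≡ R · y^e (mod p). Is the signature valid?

valid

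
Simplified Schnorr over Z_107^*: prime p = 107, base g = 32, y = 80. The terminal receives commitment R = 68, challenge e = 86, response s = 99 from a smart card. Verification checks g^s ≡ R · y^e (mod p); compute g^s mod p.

32^2 = 1024 ≡ 61
32^4 ≡ 61^2 = 3721 ≡ 83
32^8 ≡ 83^2 = 6889 ≡ 41
32^16 ≡ 41^2 = 1681 ≡ 76
32^32 ≡ 76^2 = 5776 ≡ 105
32^64 ≡ 105^2 = 11025 ≡ 4
99 = 64 + 32 + 2 + 1, so 32^99 ≡ 4·105·61·32 ≡ 6 (mod 107)

6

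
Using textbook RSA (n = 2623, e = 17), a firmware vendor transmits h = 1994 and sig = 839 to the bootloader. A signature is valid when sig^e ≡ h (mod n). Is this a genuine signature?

forged

sig^2 ≡ 839^2 = 703921 ≡ 957
sig^4 ≡ 957^2 = 915849 ≡ 422
sig^8 ≡ 422^2 = 178084 ≡ 2343
sig^16 ≡ 2343^2 = 5489649 ≡ 2333
17 = 16 + 1, so sig^17 ≡ 2333·839 ≡ 629 (mod 2623)
The recovered value 629 does not match the digest 1994.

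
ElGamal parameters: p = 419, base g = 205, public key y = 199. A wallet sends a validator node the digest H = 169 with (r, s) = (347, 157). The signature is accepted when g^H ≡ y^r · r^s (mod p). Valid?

Left side g^H mod p:
Squares mod 419: 205^1≡205, 205^2≡125, 205^4≡122, 205^8≡219, 205^16≡195, 205^32≡315, 205^64≡341, 205^128≡218
169 = 128 + 32 + 8 + 1, so 205^169 ≡ 218·315·219·205 ≡ 81 (mod 419)
Right side y^r · r^s mod p:
Squares mod 419: 199^1≡199, 199^2≡215, 199^4≡135, 199^8≡208, 199^16≡107, 199^32≡136, 199^64≡60, 199^128≡248, 199^256≡330
347 = 256 + 64 + 16 + 8 + 2 + 1, so 199^347 ≡ 330·60·107·208·215·199 ≡ 49 (mod 419)
Squares mod 419: 347^1≡347, 347^2≡156, 347^4≡34, 347^8≡318, 347^16≡145, 347^32≡75, 347^64≡178, 347^128≡259
157 = 128 + 16 + 8 + 4 + 1, so 347^157 ≡ 259·145·318·34·347 ≡ 395 (mod 419)
49·395 = 19355 ≡ 81 (mod 419)
81 ≡ 81 (mod 419), so the signature is genuine.

yes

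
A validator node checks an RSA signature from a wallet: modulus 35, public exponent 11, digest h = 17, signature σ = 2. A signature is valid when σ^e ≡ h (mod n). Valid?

no

σ^2 ≡ 2^2 = 4
σ^4 ≡ 4^2 = 16
σ^8 ≡ 16^2 = 256 ≡ 11
11 = 8 + 2 + 1, so σ^11 ≡ 11·4·2 ≡ 18 (mod 35)
σ^11 mod 35 = 18, but h = 17.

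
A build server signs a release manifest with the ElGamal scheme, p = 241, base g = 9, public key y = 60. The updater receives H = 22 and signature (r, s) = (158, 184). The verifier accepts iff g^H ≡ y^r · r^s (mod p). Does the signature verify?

Left side g^H mod p:
9^22 mod 241 = 10
Right side y^r · r^s mod p:
60^158 mod 241 = 226
158^184 mod 241 = 119
226·119 = 26894 ≡ 143 (mod 241)
10 ≠ 143, so verification fails.

does not verify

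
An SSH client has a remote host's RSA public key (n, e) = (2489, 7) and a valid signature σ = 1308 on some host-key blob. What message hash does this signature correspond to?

Squares mod 2489: σ^1≡1308, σ^2≡921, σ^4≡1981
7 = 4 + 2 + 1, so σ^7 ≡ 1981·921·1308 ≡ 1575 (mod 2489)

1575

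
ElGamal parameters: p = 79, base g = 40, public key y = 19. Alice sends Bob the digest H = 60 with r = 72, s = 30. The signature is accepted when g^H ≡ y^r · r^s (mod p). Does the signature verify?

Left side g^H mod p:
Squares mod 79: 40^1≡40, 40^2≡20, 40^4≡5, 40^8≡25, 40^16≡72, 40^32≡49
60 = 32 + 16 + 8 + 4, so 40^60 ≡ 49·72·25·5 ≡ 22 (mod 79)
Right side y^r · r^s mod p:
Squares mod 79: 19^1≡19, 19^2≡45, 19^4≡50, 19^8≡51, 19^16≡73, 19^32≡36, 19^64≡32
72 = 64 + 8, so 19^72 ≡ 32·51 ≡ 52 (mod 79)
Squares mod 79: 72^1≡72, 72^2≡49, 72^4≡31, 72^8≡13, 72^16≡11
30 = 16 + 8 + 4 + 2, so 72^30 ≡ 11·13·31·49 ≡ 46 (mod 79)
52·46 = 2392 ≡ 22 (mod 79)
22 ≡ 22 (mod 79), so the signature is genuine.

verifies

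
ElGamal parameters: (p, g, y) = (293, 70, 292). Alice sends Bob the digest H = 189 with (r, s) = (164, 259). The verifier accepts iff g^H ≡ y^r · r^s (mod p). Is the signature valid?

Left side g^H mod p:
70^2 = 4900 ≡ 212
70^4 ≡ 212^2 = 44944 ≡ 115
70^8 ≡ 115^2 = 13225 ≡ 40
70^16 ≡ 40^2 = 1600 ≡ 135
70^32 ≡ 135^2 = 18225 ≡ 59
70^64 ≡ 59^2 = 3481 ≡ 258
70^128 ≡ 258^2 = 66564 ≡ 53
189 = 128 + 32 + 16 + 8 + 4 + 1, so 70^189 ≡ 53·59·135·40·115·70 ≡ 183 (mod 293)
Right side y^r · r^s mod p:
292^2 = 85264 ≡ 1
292^4 ≡ 1^2 = 1
292^8 ≡ 1^2 = 1
292^16 ≡ 1^2 = 1
292^32 ≡ 1^2 = 1
292^64 ≡ 1^2 = 1
292^128 ≡ 1^2 = 1
164 = 128 + 32 + 4, so 292^164 ≡ 1·1·1 ≡ 1 (mod 293)
164^2 = 26896 ≡ 233
164^4 ≡ 233^2 = 54289 ≡ 84
164^8 ≡ 84^2 = 7056 ≡ 24
164^16 ≡ 24^2 = 576 ≡ 283
164^32 ≡ 283^2 = 80089 ≡ 100
164^64 ≡ 100^2 = 10000 ≡ 38
164^128 ≡ 38^2 = 1444 ≡ 272
164^256 ≡ 272^2 = 73984 ≡ 148
259 = 256 + 2 + 1, so 164^259 ≡ 148·233·164 ≡ 183 (mod 293)
1·183 = 183 ≡ 183 (mod 293)
183 ≡ 183 (mod 293), so the signature is genuine.

valid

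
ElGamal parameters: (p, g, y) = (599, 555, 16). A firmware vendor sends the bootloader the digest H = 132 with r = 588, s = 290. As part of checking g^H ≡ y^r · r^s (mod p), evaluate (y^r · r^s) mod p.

564

16^588 mod 599 = 161
588^290 mod 599 = 130
y^r · r^s ≡ 161·130 = 20930 ≡ 564 (mod 599)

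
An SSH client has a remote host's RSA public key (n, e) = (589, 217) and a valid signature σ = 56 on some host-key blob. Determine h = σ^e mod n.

σ^2 ≡ 56^2 = 3136 ≡ 191
σ^4 ≡ 191^2 = 36481 ≡ 552
σ^8 ≡ 552^2 = 304704 ≡ 191
σ^16 ≡ 191^2 = 36481 ≡ 552
σ^32 ≡ 552^2 = 304704 ≡ 191
σ^64 ≡ 191^2 = 36481 ≡ 552
σ^128 ≡ 552^2 = 304704 ≡ 191
217 = 128 + 64 + 16 + 8 + 1, so σ^217 ≡ 191·552·552·191·56 ≡ 56 (mod 589)

56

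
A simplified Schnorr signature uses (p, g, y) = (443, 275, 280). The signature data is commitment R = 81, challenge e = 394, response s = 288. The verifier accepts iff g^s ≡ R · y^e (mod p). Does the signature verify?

does not verify

g^s mod p:
275^288 mod 443 = 148
R · y^e mod p:
280^394 mod 443 = 244
81·244 = 19764 ≡ 272 (mod 443)
148 ≠ 272; the check fails.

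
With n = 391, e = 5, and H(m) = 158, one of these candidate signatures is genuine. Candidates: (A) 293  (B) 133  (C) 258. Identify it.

Candidate A: Squares mod 391: 293^1≡293, 293^2≡220, 293^4≡307; 5 = 4 + 1, so 293^5 ≡ 307·293 ≡ 21 (mod 391)
Candidate B: Squares mod 391: 133^1≡133, 133^2≡94, 133^4≡234; 5 = 4 + 1, so 133^5 ≡ 234·133 ≡ 233 (mod 391)
Candidate C: Squares mod 391: 258^1≡258, 258^2≡94, 258^4≡234; 5 = 4 + 1, so 258^5 ≡ 234·258 ≡ 158 (mod 391)
  → matches H(m) = 158

C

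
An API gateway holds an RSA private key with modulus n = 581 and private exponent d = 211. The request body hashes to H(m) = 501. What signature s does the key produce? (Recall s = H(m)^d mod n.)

480

Squares mod 581: (H(m))^1≡501, (H(m))^2≡9, (H(m))^4≡81, (H(m))^8≡170, (H(m))^16≡431, (H(m))^32≡422, (H(m))^64≡298, (H(m))^128≡492
211 = 128 + 64 + 16 + 2 + 1, so (H(m))^211 ≡ 492·298·431·9·501 ≡ 480 (mod 581)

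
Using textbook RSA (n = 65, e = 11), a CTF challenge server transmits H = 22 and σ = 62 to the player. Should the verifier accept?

reject

Squares mod 65: σ^1≡62, σ^2≡9, σ^4≡16, σ^8≡61
11 = 8 + 2 + 1, so σ^11 ≡ 61·9·62 ≡ 43 (mod 65)
The recovered value 43 does not match the digest 22.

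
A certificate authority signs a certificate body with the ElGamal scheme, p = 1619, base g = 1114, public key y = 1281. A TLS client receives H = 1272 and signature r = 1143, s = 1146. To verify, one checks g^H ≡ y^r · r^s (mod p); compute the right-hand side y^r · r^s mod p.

1281^2 = 1640961 ≡ 914
1281^4 ≡ 914^2 = 835396 ≡ 1611
1281^8 ≡ 1611^2 = 2595321 ≡ 64
1281^16 ≡ 64^2 = 4096 ≡ 858
1281^32 ≡ 858^2 = 736164 ≡ 1138
1281^64 ≡ 1138^2 = 1295044 ≡ 1463
1281^128 ≡ 1463^2 = 2140369 ≡ 51
1281^256 ≡ 51^2 = 2601 ≡ 982
1281^512 ≡ 982^2 = 964324 ≡ 1019
1281^1024 ≡ 1019^2 = 1038361 ≡ 582
1143 = 1024 + 64 + 32 + 16 + 4 + 2 + 1, so 1281^1143 ≡ 582·1463·1138·858·1611·914·1281 ≡ 1369 (mod 1619)
1143^2 = 1306449 ≡ 1535
1143^4 ≡ 1535^2 = 2356225 ≡ 580
1143^8 ≡ 580^2 = 336400 ≡ 1267
1143^16 ≡ 1267^2 = 1605289 ≡ 860
1143^32 ≡ 860^2 = 739600 ≡ 1336
1143^64 ≡ 1336^2 = 1784896 ≡ 758
1143^128 ≡ 758^2 = 574564 ≡ 1438
1143^256 ≡ 1438^2 = 2067844 ≡ 381
1143^512 ≡ 381^2 = 145161 ≡ 1070
1143^1024 ≡ 1070^2 = 1144900 ≡ 267
1146 = 1024 + 64 + 32 + 16 + 8 + 2, so 1143^1146 ≡ 267·758·1336·860·1267·1535 ≡ 1585 (mod 1619)
y^r · r^s ≡ 1369·1585 = 2169865 ≡ 405 (mod 1619)

405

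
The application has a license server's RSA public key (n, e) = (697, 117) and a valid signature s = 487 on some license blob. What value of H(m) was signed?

61

s^2 ≡ 487^2 = 237169 ≡ 189
s^4 ≡ 189^2 = 35721 ≡ 174
s^8 ≡ 174^2 = 30276 ≡ 305
s^16 ≡ 305^2 = 93025 ≡ 324
s^32 ≡ 324^2 = 104976 ≡ 426
s^64 ≡ 426^2 = 181476 ≡ 256
117 = 64 + 32 + 16 + 4 + 1, so s^117 ≡ 256·426·324·174·487 ≡ 61 (mod 697)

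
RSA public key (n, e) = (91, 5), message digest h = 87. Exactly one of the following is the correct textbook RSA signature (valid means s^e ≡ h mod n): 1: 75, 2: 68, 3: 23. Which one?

Candidate 1: Squares mod 91: 75^1≡75, 75^2≡74, 75^4≡16; 5 = 4 + 1, so 75^5 ≡ 16·75 ≡ 17 (mod 91)
Candidate 2: Squares mod 91: 68^1≡68, 68^2≡74, 68^4≡16; 5 = 4 + 1, so 68^5 ≡ 16·68 ≡ 87 (mod 91)
  → matches h = 87
Candidate 3: Squares mod 91: 23^1≡23, 23^2≡74, 23^4≡16; 5 = 4 + 1, so 23^5 ≡ 16·23 ≡ 4 (mod 91)

2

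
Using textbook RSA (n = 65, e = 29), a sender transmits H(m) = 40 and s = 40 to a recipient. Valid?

s^29 mod 65 = 40
s^29 mod 65 = 40 matches H(m).

yes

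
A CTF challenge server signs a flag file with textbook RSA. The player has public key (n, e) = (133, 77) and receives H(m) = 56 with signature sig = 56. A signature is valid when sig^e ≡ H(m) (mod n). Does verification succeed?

passes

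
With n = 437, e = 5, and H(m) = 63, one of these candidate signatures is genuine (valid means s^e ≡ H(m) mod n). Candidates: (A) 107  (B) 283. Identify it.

B

Candidate A: Squares mod 437: 107^1≡107, 107^2≡87, 107^4≡140; 5 = 4 + 1, so 107^5 ≡ 140·107 ≡ 122 (mod 437)
Candidate B: Squares mod 437: 283^1≡283, 283^2≡118, 283^4≡377; 5 = 4 + 1, so 283^5 ≡ 377·283 ≡ 63 (mod 437)
  → matches H(m) = 63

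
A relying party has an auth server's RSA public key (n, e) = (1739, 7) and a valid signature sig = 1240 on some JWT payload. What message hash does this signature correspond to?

1134

sig^2 ≡ 1240^2 = 1537600 ≡ 324
sig^4 ≡ 324^2 = 104976 ≡ 636
7 = 4 + 2 + 1, so sig^7 ≡ 636·324·1240 ≡ 1134 (mod 1739)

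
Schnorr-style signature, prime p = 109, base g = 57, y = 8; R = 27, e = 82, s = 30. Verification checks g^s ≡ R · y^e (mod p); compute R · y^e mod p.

8^2 = 64
8^4 ≡ 64^2 = 4096 ≡ 63
8^8 ≡ 63^2 = 3969 ≡ 45
8^16 ≡ 45^2 = 2025 ≡ 63
8^32 ≡ 63^2 = 3969 ≡ 45
8^64 ≡ 45^2 = 2025 ≡ 63
82 = 64 + 16 + 2, so 8^82 ≡ 63·63·64 ≡ 46 (mod 109)
R · y^e ≡ 27·46 = 1242 ≡ 43 (mod 109)

43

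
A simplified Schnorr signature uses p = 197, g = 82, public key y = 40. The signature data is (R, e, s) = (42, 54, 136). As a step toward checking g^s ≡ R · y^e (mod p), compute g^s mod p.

Squares mod 197: 82^1≡82, 82^2≡26, 82^4≡85, 82^8≡133, 82^16≡156, 82^32≡105, 82^64≡190, 82^128≡49
136 = 128 + 8, so 82^136 ≡ 49·133 ≡ 16 (mod 197)

16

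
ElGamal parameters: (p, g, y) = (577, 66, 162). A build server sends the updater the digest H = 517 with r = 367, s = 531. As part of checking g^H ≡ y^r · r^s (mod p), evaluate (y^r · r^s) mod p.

169

Squares mod 577: 162^1≡162, 162^2≡279, 162^4≡523, 162^8≡31, 162^16≡384, 162^32≡321, 162^64≡335, 162^128≡287, 162^256≡435
367 = 256 + 64 + 32 + 8 + 4 + 2 + 1, so 162^367 ≡ 435·335·321·31·523·279·162 ≡ 559 (mod 577)
Squares mod 577: 367^1≡367, 367^2≡248, 367^4≡342, 367^8≡410, 367^16≡193, 367^32≡321, 367^64≡335, 367^128≡287, 367^256≡435, 367^512≡546
531 = 512 + 16 + 2 + 1, so 367^531 ≡ 546·193·248·367 ≡ 215 (mod 577)
y^r · r^s ≡ 559·215 = 120185 ≡ 169 (mod 577)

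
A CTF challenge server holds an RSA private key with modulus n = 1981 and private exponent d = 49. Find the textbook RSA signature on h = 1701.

1302

h^2 ≡ 1701^2 = 2893401 ≡ 1141
h^4 ≡ 1141^2 = 1301881 ≡ 364
h^8 ≡ 364^2 = 132496 ≡ 1750
h^16 ≡ 1750^2 = 3062500 ≡ 1855
h^32 ≡ 1855^2 = 3441025 ≡ 28
49 = 32 + 16 + 1, so h^49 ≡ 28·1855·1701 ≡ 1302 (mod 1981)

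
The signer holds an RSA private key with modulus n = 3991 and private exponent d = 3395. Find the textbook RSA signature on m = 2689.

m^2 ≡ 2689^2 = 7230721 ≡ 3020
m^4 ≡ 3020^2 = 9120400 ≡ 965
m^8 ≡ 965^2 = 931225 ≡ 1322
m^16 ≡ 1322^2 = 1747684 ≡ 3617
m^32 ≡ 3617^2 = 13082689 ≡ 191
m^64 ≡ 191^2 = 36481 ≡ 562
m^128 ≡ 562^2 = 315844 ≡ 555
m^256 ≡ 555^2 = 308025 ≡ 718
m^512 ≡ 718^2 = 515524 ≡ 685
m^1024 ≡ 685^2 = 469225 ≡ 2278
m^2048 ≡ 2278^2 = 5189284 ≡ 984
3395 = 2048 + 1024 + 256 + 64 + 2 + 1, so m^3395 ≡ 984·2278·718·562·3020·2689 ≡ 2372 (mod 3991)

2372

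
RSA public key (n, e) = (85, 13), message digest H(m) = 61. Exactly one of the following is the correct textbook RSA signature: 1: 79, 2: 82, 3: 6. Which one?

3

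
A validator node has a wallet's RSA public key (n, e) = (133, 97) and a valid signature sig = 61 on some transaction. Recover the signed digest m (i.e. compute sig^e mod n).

82

sig^2 ≡ 61^2 = 3721 ≡ 130
sig^4 ≡ 130^2 = 16900 ≡ 9
sig^8 ≡ 9^2 = 81
sig^16 ≡ 81^2 = 6561 ≡ 44
sig^32 ≡ 44^2 = 1936 ≡ 74
sig^64 ≡ 74^2 = 5476 ≡ 23
97 = 64 + 32 + 1, so sig^97 ≡ 23·74·61 ≡ 82 (mod 133)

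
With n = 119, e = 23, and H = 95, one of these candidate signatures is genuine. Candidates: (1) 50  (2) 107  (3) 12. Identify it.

2

Candidate 1: Squares mod 119: 50^1≡50, 50^2≡1, 50^4≡1, 50^8≡1, 50^16≡1; 23 = 16 + 4 + 2 + 1, so 50^23 ≡ 1·1·1·50 ≡ 50 (mod 119)
Candidate 2: Squares mod 119: 107^1≡107, 107^2≡25, 107^4≡30, 107^8≡67, 107^16≡86; 23 = 16 + 4 + 2 + 1, so 107^23 ≡ 86·30·25·107 ≡ 95 (mod 119)
  → matches H = 95
Candidate 3: Squares mod 119: 12^1≡12, 12^2≡25, 12^4≡30, 12^8≡67, 12^16≡86; 23 = 16 + 4 + 2 + 1, so 12^23 ≡ 86·30·25·12 ≡ 24 (mod 119)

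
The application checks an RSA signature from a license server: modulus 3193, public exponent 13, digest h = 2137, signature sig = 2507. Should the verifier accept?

sig^13 mod 3193 = 2137
Since 2137 equals the digest 2137, verification succeeds.

accept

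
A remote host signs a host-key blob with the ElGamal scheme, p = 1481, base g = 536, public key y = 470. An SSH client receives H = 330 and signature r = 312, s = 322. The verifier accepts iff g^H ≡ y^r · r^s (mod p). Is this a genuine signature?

genuine

Left side g^H mod p:
Squares mod 1481: 536^1≡536, 536^2≡1463, 536^4≡324, 536^8≡1306, 536^16≡1005, 536^32≡1464, 536^64≡289, 536^128≡585, 536^256≡114
330 = 256 + 64 + 8 + 2, so 536^330 ≡ 114·289·1306·1463 ≡ 306 (mod 1481)
Right side y^r · r^s mod p:
Squares mod 1481: 470^1≡470, 470^2≡231, 470^4≡45, 470^8≡544, 470^16≡1217, 470^32≡89, 470^64≡516, 470^128≡1157, 470^256≡1306
312 = 256 + 32 + 16 + 8, so 470^312 ≡ 1306·89·1217·544 ≡ 1217 (mod 1481)
Squares mod 1481: 312^1≡312, 312^2≡1079, 312^4≡175, 312^8≡1005, 312^16≡1464, 312^32≡289, 312^64≡585, 312^128≡114, 312^256≡1148
322 = 256 + 64 + 2, so 312^322 ≡ 1148·585·1079 ≡ 773 (mod 1481)
1217·773 = 940741 ≡ 306 (mod 1481)
306 ≡ 306 (mod 1481), so the signature is genuine.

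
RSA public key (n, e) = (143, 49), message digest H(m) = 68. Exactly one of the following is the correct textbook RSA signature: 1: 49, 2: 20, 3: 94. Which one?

3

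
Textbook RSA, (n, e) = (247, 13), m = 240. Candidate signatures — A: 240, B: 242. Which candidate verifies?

A

Candidate A: 240^13 mod 247 = 240
  → matches m = 240
Candidate B: 242^13 mod 247 = 21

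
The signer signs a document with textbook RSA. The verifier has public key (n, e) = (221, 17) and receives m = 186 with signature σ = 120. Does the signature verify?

does not verify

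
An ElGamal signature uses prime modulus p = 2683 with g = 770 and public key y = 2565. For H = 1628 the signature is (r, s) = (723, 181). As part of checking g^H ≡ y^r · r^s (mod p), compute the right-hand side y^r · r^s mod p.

2164

2565^2 = 6579225 ≡ 509
2565^4 ≡ 509^2 = 259081 ≡ 1513
2565^8 ≡ 1513^2 = 2289169 ≡ 570
2565^16 ≡ 570^2 = 324900 ≡ 257
2565^32 ≡ 257^2 = 66049 ≡ 1657
2565^64 ≡ 1657^2 = 2745649 ≡ 940
2565^128 ≡ 940^2 = 883600 ≡ 893
2565^256 ≡ 893^2 = 797449 ≡ 598
2565^512 ≡ 598^2 = 357604 ≡ 765
723 = 512 + 128 + 64 + 16 + 2 + 1, so 2565^723 ≡ 765·893·940·257·509·2565 ≡ 908 (mod 2683)
723^2 = 522729 ≡ 2227
723^4 ≡ 2227^2 = 4959529 ≡ 1345
723^8 ≡ 1345^2 = 1809025 ≡ 683
723^16 ≡ 683^2 = 466489 ≡ 2330
723^32 ≡ 2330^2 = 5428900 ≡ 1191
723^64 ≡ 1191^2 = 1418481 ≡ 1857
723^128 ≡ 1857^2 = 3448449 ≡ 794
181 = 128 + 32 + 16 + 4 + 1, so 723^181 ≡ 794·1191·2330·1345·723 ≡ 1598 (mod 2683)
y^r · r^s ≡ 908·1598 = 1450984 ≡ 2164 (mod 2683)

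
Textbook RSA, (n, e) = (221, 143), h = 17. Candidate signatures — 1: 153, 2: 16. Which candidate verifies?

Candidate 1: 153^2 = 23409 ≡ 204; 153^4 ≡ 204^2 = 41616 ≡ 68; 153^8 ≡ 68^2 = 4624 ≡ 204; 153^16 ≡ 204^2 = 41616 ≡ 68; 153^32 ≡ 68^2 = 4624 ≡ 204; 153^64 ≡ 204^2 = 41616 ≡ 68; 153^128 ≡ 68^2 = 4624 ≡ 204; 143 = 128 + 8 + 4 + 2 + 1, so 153^143 ≡ 204·204·68·204·153 ≡ 17 (mod 221)
  → matches h = 17
Candidate 2: 16^2 = 256 ≡ 35; 16^4 ≡ 35^2 = 1225 ≡ 120; 16^8 ≡ 120^2 = 14400 ≡ 35; 16^16 ≡ 35^2 = 1225 ≡ 120; 16^32 ≡ 120^2 = 14400 ≡ 35; 16^64 ≡ 35^2 = 1225 ≡ 120; 16^128 ≡ 120^2 = 14400 ≡ 35; 143 = 128 + 8 + 4 + 2 + 1, so 16^143 ≡ 35·35·120·35·16 ≡ 152 (mod 221)

1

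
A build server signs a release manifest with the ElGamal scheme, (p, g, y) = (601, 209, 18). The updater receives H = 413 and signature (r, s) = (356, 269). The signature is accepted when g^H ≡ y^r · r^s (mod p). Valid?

Left side g^H mod p:
209^2 = 43681 ≡ 409
209^4 ≡ 409^2 = 167281 ≡ 203
209^8 ≡ 203^2 = 41209 ≡ 341
209^16 ≡ 341^2 = 116281 ≡ 288
209^32 ≡ 288^2 = 82944 ≡ 6
209^64 ≡ 6^2 = 36
209^128 ≡ 36^2 = 1296 ≡ 94
209^256 ≡ 94^2 = 8836 ≡ 422
413 = 256 + 128 + 16 + 8 + 4 + 1, so 209^413 ≡ 422·94·288·341·203·209 ≡ 39 (mod 601)
Right side y^r · r^s mod p:
18^2 = 324
18^4 ≡ 324^2 = 104976 ≡ 402
18^8 ≡ 402^2 = 161604 ≡ 536
18^16 ≡ 536^2 = 287296 ≡ 18
18^32 ≡ 18^2 = 324
18^64 ≡ 324^2 = 104976 ≡ 402
18^128 ≡ 402^2 = 161604 ≡ 536
18^256 ≡ 536^2 = 287296 ≡ 18
356 = 256 + 64 + 32 + 4, so 18^356 ≡ 18·402·324·402 ≡ 151 (mod 601)
356^2 = 126736 ≡ 526
356^4 ≡ 526^2 = 276676 ≡ 216
356^8 ≡ 216^2 = 46656 ≡ 379
356^16 ≡ 379^2 = 143641 ≡ 2
356^32 ≡ 2^2 = 4
356^64 ≡ 4^2 = 16
356^128 ≡ 16^2 = 256
356^256 ≡ 256^2 = 65536 ≡ 27
269 = 256 + 8 + 4 + 1, so 356^269 ≡ 27·379·216·356 ≡ 89 (mod 601)
151·89 = 13439 ≡ 217 (mod 601)
39 ≠ 217, so verification fails.

no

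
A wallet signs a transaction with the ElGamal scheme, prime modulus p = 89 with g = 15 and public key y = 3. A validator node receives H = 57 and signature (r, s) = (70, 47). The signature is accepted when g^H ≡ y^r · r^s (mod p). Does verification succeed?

Left side g^H mod p:
15^57 mod 89 = 30
Right side y^r · r^s mod p:
3^70 mod 89 = 5
70^47 mod 89 = 6
5·6 = 30 ≡ 30 (mod 89)
30 ≡ 30 (mod 89), so the signature is genuine.

passes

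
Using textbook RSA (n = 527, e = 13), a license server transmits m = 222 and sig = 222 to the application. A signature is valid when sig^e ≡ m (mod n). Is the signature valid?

valid

Squares mod 527: sig^1≡222, sig^2≡273, sig^4≡222, sig^8≡273
13 = 8 + 4 + 1, so sig^13 ≡ 273·222·222 ≡ 222 (mod 527)
sig^13 mod 527 = 222 matches m.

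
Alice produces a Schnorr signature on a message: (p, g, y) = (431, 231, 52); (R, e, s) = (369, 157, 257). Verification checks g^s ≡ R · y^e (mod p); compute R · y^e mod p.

332

52^2 = 2704 ≡ 118
52^4 ≡ 118^2 = 13924 ≡ 132
52^8 ≡ 132^2 = 17424 ≡ 184
52^16 ≡ 184^2 = 33856 ≡ 238
52^32 ≡ 238^2 = 56644 ≡ 183
52^64 ≡ 183^2 = 33489 ≡ 302
52^128 ≡ 302^2 = 91204 ≡ 263
157 = 128 + 16 + 8 + 4 + 1, so 52^157 ≡ 263·238·184·132·52 ≡ 231 (mod 431)
R · y^e ≡ 369·231 = 85239 ≡ 332 (mod 431)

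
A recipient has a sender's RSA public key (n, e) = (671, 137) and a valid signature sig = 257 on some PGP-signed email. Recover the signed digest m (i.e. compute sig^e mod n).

291

Squares mod 671: sig^1≡257, sig^2≡291, sig^4≡135, sig^8≡108, sig^16≡257, sig^32≡291, sig^64≡135, sig^128≡108
137 = 128 + 8 + 1, so sig^137 ≡ 108·108·257 ≡ 291 (mod 671)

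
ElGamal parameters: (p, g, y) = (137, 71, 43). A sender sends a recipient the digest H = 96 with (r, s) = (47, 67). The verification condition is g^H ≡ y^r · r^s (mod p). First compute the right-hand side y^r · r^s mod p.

123

43^2 = 1849 ≡ 68
43^4 ≡ 68^2 = 4624 ≡ 103
43^8 ≡ 103^2 = 10609 ≡ 60
43^16 ≡ 60^2 = 3600 ≡ 38
43^32 ≡ 38^2 = 1444 ≡ 74
47 = 32 + 8 + 4 + 2 + 1, so 43^47 ≡ 74·60·103·68·43 ≡ 110 (mod 137)
47^2 = 2209 ≡ 17
47^4 ≡ 17^2 = 289 ≡ 15
47^8 ≡ 15^2 = 225 ≡ 88
47^16 ≡ 88^2 = 7744 ≡ 72
47^32 ≡ 72^2 = 5184 ≡ 115
47^64 ≡ 115^2 = 13225 ≡ 73
67 = 64 + 2 + 1, so 47^67 ≡ 73·17·47 ≡ 102 (mod 137)
y^r · r^s ≡ 110·102 = 11220 ≡ 123 (mod 137)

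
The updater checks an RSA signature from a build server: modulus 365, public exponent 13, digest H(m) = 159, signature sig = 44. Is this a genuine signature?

genuine

sig^2 ≡ 44^2 = 1936 ≡ 111
sig^4 ≡ 111^2 = 12321 ≡ 276
sig^8 ≡ 276^2 = 76176 ≡ 256
13 = 8 + 4 + 1, so sig^13 ≡ 256·276·44 ≡ 159 (mod 365)
159 = H(m), so the signature checks out.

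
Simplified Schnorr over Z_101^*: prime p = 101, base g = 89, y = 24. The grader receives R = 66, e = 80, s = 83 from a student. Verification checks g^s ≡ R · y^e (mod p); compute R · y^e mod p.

24^2 = 576 ≡ 71
24^4 ≡ 71^2 = 5041 ≡ 92
24^8 ≡ 92^2 = 8464 ≡ 81
24^16 ≡ 81^2 = 6561 ≡ 97
24^32 ≡ 97^2 = 9409 ≡ 16
24^64 ≡ 16^2 = 256 ≡ 54
80 = 64 + 16, so 24^80 ≡ 54·97 ≡ 87 (mod 101)
R · y^e ≡ 66·87 = 5742 ≡ 86 (mod 101)

86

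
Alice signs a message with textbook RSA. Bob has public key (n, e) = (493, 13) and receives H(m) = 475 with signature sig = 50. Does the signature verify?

verifies

sig^2 ≡ 50^2 = 2500 ≡ 35
sig^4 ≡ 35^2 = 1225 ≡ 239
sig^8 ≡ 239^2 = 57121 ≡ 426
13 = 8 + 4 + 1, so sig^13 ≡ 426·239·50 ≡ 475 (mod 493)
Since 475 equals the digest 475, verification succeeds.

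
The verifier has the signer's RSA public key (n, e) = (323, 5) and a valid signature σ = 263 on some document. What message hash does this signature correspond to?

σ^5 mod 323 = 213

213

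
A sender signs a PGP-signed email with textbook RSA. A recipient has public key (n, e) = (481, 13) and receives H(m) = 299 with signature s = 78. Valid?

s^2 ≡ 78^2 = 6084 ≡ 312
s^4 ≡ 312^2 = 97344 ≡ 182
s^8 ≡ 182^2 = 33124 ≡ 416
13 = 8 + 4 + 1, so s^13 ≡ 416·182·78 ≡ 299 (mod 481)
Since 299 equals the digest 299, verification succeeds.

yes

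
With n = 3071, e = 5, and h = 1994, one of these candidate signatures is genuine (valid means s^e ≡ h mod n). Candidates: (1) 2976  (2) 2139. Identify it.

1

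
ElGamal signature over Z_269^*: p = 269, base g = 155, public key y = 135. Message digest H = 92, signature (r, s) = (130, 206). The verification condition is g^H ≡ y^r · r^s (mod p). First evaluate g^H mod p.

260

155^2 = 24025 ≡ 84
155^4 ≡ 84^2 = 7056 ≡ 62
155^8 ≡ 62^2 = 3844 ≡ 78
155^16 ≡ 78^2 = 6084 ≡ 166
155^32 ≡ 166^2 = 27556 ≡ 118
155^64 ≡ 118^2 = 13924 ≡ 205
92 = 64 + 16 + 8 + 4, so 155^92 ≡ 205·166·78·62 ≡ 260 (mod 269)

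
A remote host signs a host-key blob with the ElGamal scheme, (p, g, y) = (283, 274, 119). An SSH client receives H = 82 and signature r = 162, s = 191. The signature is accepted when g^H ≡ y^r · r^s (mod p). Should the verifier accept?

reject

Left side g^H mod p:
274^2 = 75076 ≡ 81
274^4 ≡ 81^2 = 6561 ≡ 52
274^8 ≡ 52^2 = 2704 ≡ 157
274^16 ≡ 157^2 = 24649 ≡ 28
274^32 ≡ 28^2 = 784 ≡ 218
274^64 ≡ 218^2 = 47524 ≡ 263
82 = 64 + 16 + 2, so 274^82 ≡ 263·28·81 ≡ 203 (mod 283)
Right side y^r · r^s mod p:
119^2 = 14161 ≡ 11
119^4 ≡ 11^2 = 121
119^8 ≡ 121^2 = 14641 ≡ 208
119^16 ≡ 208^2 = 43264 ≡ 248
119^32 ≡ 248^2 = 61504 ≡ 93
119^64 ≡ 93^2 = 8649 ≡ 159
119^128 ≡ 159^2 = 25281 ≡ 94
162 = 128 + 32 + 2, so 119^162 ≡ 94·93·11 ≡ 225 (mod 283)
162^2 = 26244 ≡ 208
162^4 ≡ 208^2 = 43264 ≡ 248
162^8 ≡ 248^2 = 61504 ≡ 93
162^16 ≡ 93^2 = 8649 ≡ 159
162^32 ≡ 159^2 = 25281 ≡ 94
162^64 ≡ 94^2 = 8836 ≡ 63
162^128 ≡ 63^2 = 3969 ≡ 7
191 = 128 + 32 + 16 + 8 + 4 + 2 + 1, so 162^191 ≡ 7·94·159·93·248·208·162 ≡ 270 (mod 283)
225·270 = 60750 ≡ 188 (mod 283)
203 ≠ 188, so verification fails.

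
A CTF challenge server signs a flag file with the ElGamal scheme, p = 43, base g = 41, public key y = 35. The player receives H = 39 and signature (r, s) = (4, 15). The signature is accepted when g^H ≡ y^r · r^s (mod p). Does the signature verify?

does not verify

Left side g^H mod p:
Squares mod 43: 41^1≡41, 41^2≡4, 41^4≡16, 41^8≡41, 41^16≡4, 41^32≡16
39 = 32 + 4 + 2 + 1, so 41^39 ≡ 16·16·4·41 ≡ 16 (mod 43)
Right side y^r · r^s mod p:
Squares mod 43: 35^1≡35, 35^2≡21, 35^4≡11
35^4 ≡ 11 (mod 43)
Squares mod 43: 4^1≡4, 4^2≡16, 4^4≡41, 4^8≡4
15 = 8 + 4 + 2 + 1, so 4^15 ≡ 4·41·16·4 ≡ 4 (mod 43)
11·4 = 44 ≡ 1 (mod 43)
16 ≠ 1, so verification fails.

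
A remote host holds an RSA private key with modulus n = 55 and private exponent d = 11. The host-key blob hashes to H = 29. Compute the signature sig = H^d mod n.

29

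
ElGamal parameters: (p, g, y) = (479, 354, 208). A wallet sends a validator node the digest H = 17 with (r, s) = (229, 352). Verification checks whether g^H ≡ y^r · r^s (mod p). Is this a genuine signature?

Left side g^H mod p:
354^2 = 125316 ≡ 297
354^4 ≡ 297^2 = 88209 ≡ 73
354^8 ≡ 73^2 = 5329 ≡ 60
354^16 ≡ 60^2 = 3600 ≡ 247
17 = 16 + 1, so 354^17 ≡ 247·354 ≡ 260 (mod 479)
Right side y^r · r^s mod p:
208^2 = 43264 ≡ 154
208^4 ≡ 154^2 = 23716 ≡ 245
208^8 ≡ 245^2 = 60025 ≡ 150
208^16 ≡ 150^2 = 22500 ≡ 466
208^32 ≡ 466^2 = 217156 ≡ 169
208^64 ≡ 169^2 = 28561 ≡ 300
208^128 ≡ 300^2 = 90000 ≡ 427
229 = 128 + 64 + 32 + 4 + 1, so 208^229 ≡ 427·300·169·245·208 ≡ 102 (mod 479)
229^2 = 52441 ≡ 230
229^4 ≡ 230^2 = 52900 ≡ 210
229^8 ≡ 210^2 = 44100 ≡ 32
229^16 ≡ 32^2 = 1024 ≡ 66
229^32 ≡ 66^2 = 4356 ≡ 45
229^64 ≡ 45^2 = 2025 ≡ 109
229^128 ≡ 109^2 = 11881 ≡ 385
229^256 ≡ 385^2 = 148225 ≡ 214
352 = 256 + 64 + 32, so 229^352 ≡ 214·109·45 ≡ 181 (mod 479)
102·181 = 18462 ≡ 260 (mod 479)
260 ≡ 260 (mod 479), so the signature is genuine.

genuine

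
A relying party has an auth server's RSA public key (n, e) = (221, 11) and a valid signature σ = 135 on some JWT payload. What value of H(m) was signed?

203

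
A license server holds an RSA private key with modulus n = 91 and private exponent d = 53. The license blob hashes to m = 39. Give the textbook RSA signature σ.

Squares mod 91: m^1≡39, m^2≡65, m^4≡39, m^8≡65, m^16≡39, m^32≡65
53 = 32 + 16 + 4 + 1, so m^53 ≡ 65·39·39·39 ≡ 65 (mod 91)

65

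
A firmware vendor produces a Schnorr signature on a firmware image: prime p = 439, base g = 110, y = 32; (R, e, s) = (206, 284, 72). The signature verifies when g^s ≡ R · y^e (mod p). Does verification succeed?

passes

g^s mod p:
110^2 = 12100 ≡ 247
110^4 ≡ 247^2 = 61009 ≡ 427
110^8 ≡ 427^2 = 182329 ≡ 144
110^16 ≡ 144^2 = 20736 ≡ 103
110^32 ≡ 103^2 = 10609 ≡ 73
110^64 ≡ 73^2 = 5329 ≡ 61
72 = 64 + 8, so 110^72 ≡ 61·144 ≡ 4 (mod 439)
R · y^e mod p:
32^2 = 1024 ≡ 146
32^4 ≡ 146^2 = 21316 ≡ 244
32^8 ≡ 244^2 = 59536 ≡ 271
32^16 ≡ 271^2 = 73441 ≡ 128
32^32 ≡ 128^2 = 16384 ≡ 141
32^64 ≡ 141^2 = 19881 ≡ 126
32^128 ≡ 126^2 = 15876 ≡ 72
32^256 ≡ 72^2 = 5184 ≡ 355
284 = 256 + 16 + 8 + 4, so 32^284 ≡ 355·128·271·244 ≡ 81 (mod 439)
206·81 = 16686 ≡ 4 (mod 439)
4 ≡ 4 (mod 439); signature holds.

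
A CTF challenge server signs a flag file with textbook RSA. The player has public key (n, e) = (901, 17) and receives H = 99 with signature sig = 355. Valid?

no

Squares mod 901: sig^1≡355, sig^2≡786, sig^4≡611, sig^8≡307, sig^16≡545
17 = 16 + 1, so sig^17 ≡ 545·355 ≡ 661 (mod 901)
661 ≠ 99, so verification fails.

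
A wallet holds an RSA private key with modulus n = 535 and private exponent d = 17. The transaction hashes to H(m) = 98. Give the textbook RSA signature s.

(H(m))^2 ≡ 98^2 = 9604 ≡ 509
(H(m))^4 ≡ 509^2 = 259081 ≡ 141
(H(m))^8 ≡ 141^2 = 19881 ≡ 86
(H(m))^16 ≡ 86^2 = 7396 ≡ 441
17 = 16 + 1, so (H(m))^17 ≡ 441·98 ≡ 418 (mod 535)

418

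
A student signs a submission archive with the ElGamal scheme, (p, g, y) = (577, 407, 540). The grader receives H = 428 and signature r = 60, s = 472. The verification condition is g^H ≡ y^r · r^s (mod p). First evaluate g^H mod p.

72

Squares mod 577: 407^1≡407, 407^2≡50, 407^4≡192, 407^8≡513, 407^16≡57, 407^32≡364, 407^64≡363, 407^128≡213, 407^256≡363
428 = 256 + 128 + 32 + 8 + 4, so 407^428 ≡ 363·213·364·513·192 ≡ 72 (mod 577)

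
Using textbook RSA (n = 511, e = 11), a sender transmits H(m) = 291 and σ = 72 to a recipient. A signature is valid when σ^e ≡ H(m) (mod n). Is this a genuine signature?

genuine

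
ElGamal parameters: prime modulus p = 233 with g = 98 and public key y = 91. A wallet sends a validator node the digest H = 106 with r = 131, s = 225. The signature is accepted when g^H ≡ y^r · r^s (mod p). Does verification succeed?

Left side g^H mod p:
98^106 mod 233 = 102
Right side y^r · r^s mod p:
91^131 mod 233 = 29
131^225 mod 233 = 116
29·116 = 3364 ≡ 102 (mod 233)
102 ≡ 102 (mod 233), so the signature is genuine.

passes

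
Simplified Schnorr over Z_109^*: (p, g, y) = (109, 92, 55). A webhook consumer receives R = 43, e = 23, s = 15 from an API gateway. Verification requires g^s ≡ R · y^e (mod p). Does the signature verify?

does not verify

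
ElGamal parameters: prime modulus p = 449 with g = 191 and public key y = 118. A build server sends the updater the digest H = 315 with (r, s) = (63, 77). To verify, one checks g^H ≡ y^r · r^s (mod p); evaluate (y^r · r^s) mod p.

Squares mod 449: 118^1≡118, 118^2≡5, 118^4≡25, 118^8≡176, 118^16≡444, 118^32≡25
63 = 32 + 16 + 8 + 4 + 2 + 1, so 118^63 ≡ 25·444·176·25·5·118 ≡ 382 (mod 449)
Squares mod 449: 63^1≡63, 63^2≡377, 63^4≡245, 63^8≡308, 63^16≡125, 63^32≡359, 63^64≡18
77 = 64 + 8 + 4 + 1, so 63^77 ≡ 18·308·245·63 ≡ 322 (mod 449)
y^r · r^s ≡ 382·322 = 123004 ≡ 427 (mod 449)

427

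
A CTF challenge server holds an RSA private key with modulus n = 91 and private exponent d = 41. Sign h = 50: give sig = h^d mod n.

h^2 ≡ 50^2 = 2500 ≡ 43
h^4 ≡ 43^2 = 1849 ≡ 29
h^8 ≡ 29^2 = 841 ≡ 22
h^16 ≡ 22^2 = 484 ≡ 29
h^32 ≡ 29^2 = 841 ≡ 22
41 = 32 + 8 + 1, so h^41 ≡ 22·22·50 ≡ 85 (mod 91)

85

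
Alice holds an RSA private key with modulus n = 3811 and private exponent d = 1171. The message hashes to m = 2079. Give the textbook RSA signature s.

m^1171 mod 3811 = 414

414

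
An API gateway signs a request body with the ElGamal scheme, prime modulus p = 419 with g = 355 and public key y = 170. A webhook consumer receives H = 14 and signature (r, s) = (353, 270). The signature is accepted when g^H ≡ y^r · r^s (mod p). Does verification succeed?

fails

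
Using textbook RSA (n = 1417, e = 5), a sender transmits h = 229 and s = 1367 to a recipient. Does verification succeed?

fails

Squares mod 1417: s^1≡1367, s^2≡1083, s^4≡1030
5 = 4 + 1, so s^5 ≡ 1030·1367 ≡ 929 (mod 1417)
s^5 mod 1417 = 929, but h = 229.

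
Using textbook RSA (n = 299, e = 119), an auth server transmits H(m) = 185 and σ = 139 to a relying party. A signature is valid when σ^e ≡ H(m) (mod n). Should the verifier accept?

accept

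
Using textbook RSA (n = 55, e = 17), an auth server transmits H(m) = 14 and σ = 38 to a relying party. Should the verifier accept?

σ^17 mod 55 = 3
3 ≠ 14, so verification fails.

reject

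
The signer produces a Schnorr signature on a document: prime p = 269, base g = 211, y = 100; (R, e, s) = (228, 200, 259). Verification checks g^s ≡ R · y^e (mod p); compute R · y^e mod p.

100^2 = 10000 ≡ 47
100^4 ≡ 47^2 = 2209 ≡ 57
100^8 ≡ 57^2 = 3249 ≡ 21
100^16 ≡ 21^2 = 441 ≡ 172
100^32 ≡ 172^2 = 29584 ≡ 263
100^64 ≡ 263^2 = 69169 ≡ 36
100^128 ≡ 36^2 = 1296 ≡ 220
200 = 128 + 64 + 8, so 100^200 ≡ 220·36·21 ≡ 78 (mod 269)
R · y^e ≡ 228·78 = 17784 ≡ 30 (mod 269)

30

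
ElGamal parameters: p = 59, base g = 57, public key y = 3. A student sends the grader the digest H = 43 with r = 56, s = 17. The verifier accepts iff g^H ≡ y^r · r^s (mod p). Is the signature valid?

Left side g^H mod p:
57^2 = 3249 ≡ 4
57^4 ≡ 4^2 = 16
57^8 ≡ 16^2 = 256 ≡ 20
57^16 ≡ 20^2 = 400 ≡ 46
57^32 ≡ 46^2 = 2116 ≡ 51
43 = 32 + 8 + 2 + 1, so 57^43 ≡ 51·20·4·57 ≡ 41 (mod 59)
Right side y^r · r^s mod p:
3^2 = 9
3^4 ≡ 9^2 = 81 ≡ 22
3^8 ≡ 22^2 = 484 ≡ 12
3^16 ≡ 12^2 = 144 ≡ 26
3^32 ≡ 26^2 = 676 ≡ 27
56 = 32 + 16 + 8, so 3^56 ≡ 27·26·12 ≡ 46 (mod 59)
56^2 = 3136 ≡ 9
56^4 ≡ 9^2 = 81 ≡ 22
56^8 ≡ 22^2 = 484 ≡ 12
56^16 ≡ 12^2 = 144 ≡ 26
17 = 16 + 1, so 56^17 ≡ 26·56 ≡ 40 (mod 59)
46·40 = 1840 ≡ 11 (mod 59)
41 ≠ 11, so verification fails.

invalid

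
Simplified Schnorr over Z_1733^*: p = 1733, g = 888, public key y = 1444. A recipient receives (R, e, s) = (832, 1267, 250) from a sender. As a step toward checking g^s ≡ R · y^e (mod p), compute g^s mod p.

888^250 mod 1733 = 447

447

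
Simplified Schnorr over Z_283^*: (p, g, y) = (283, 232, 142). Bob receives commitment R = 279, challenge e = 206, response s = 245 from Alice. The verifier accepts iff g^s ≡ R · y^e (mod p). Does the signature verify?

does not verify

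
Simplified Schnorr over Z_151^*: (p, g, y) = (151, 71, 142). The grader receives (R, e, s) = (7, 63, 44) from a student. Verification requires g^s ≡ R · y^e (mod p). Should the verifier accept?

g^s mod p:
71^2 = 5041 ≡ 58
71^4 ≡ 58^2 = 3364 ≡ 42
71^8 ≡ 42^2 = 1764 ≡ 103
71^16 ≡ 103^2 = 10609 ≡ 39
71^32 ≡ 39^2 = 1521 ≡ 11
44 = 32 + 8 + 4, so 71^44 ≡ 11·103·42 ≡ 21 (mod 151)
R · y^e mod p:
142^2 = 20164 ≡ 81
142^4 ≡ 81^2 = 6561 ≡ 68
142^8 ≡ 68^2 = 4624 ≡ 94
142^16 ≡ 94^2 = 8836 ≡ 78
142^32 ≡ 78^2 = 6084 ≡ 44
63 = 32 + 16 + 8 + 4 + 2 + 1, so 142^63 ≡ 44·78·94·68·81·142 ≡ 3 (mod 151)
7·3 = 21 ≡ 21 (mod 151)
21 ≡ 21 (mod 151); signature holds.

accept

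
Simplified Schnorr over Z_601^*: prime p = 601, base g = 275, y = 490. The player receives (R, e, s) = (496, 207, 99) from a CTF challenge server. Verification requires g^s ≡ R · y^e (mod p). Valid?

yes

g^s mod p:
Squares mod 601: 275^1≡275, 275^2≡500, 275^4≡585, 275^8≡256, 275^16≡27, 275^32≡128, 275^64≡157
99 = 64 + 32 + 2 + 1, so 275^99 ≡ 157·128·500·275 ≡ 330 (mod 601)
R · y^e mod p:
Squares mod 601: 490^1≡490, 490^2≡301, 490^4≡451, 490^8≡263, 490^16≡54, 490^32≡512, 490^64≡108, 490^128≡245
207 = 128 + 64 + 8 + 4 + 2 + 1, so 490^207 ≡ 245·108·263·451·301·490 ≡ 512 (mod 601)
496·512 = 253952 ≡ 330 (mod 601)
330 ≡ 330 (mod 601); signature holds.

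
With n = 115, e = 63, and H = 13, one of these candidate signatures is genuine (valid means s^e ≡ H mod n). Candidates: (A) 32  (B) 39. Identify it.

A

Candidate A: 32^2 = 1024 ≡ 104; 32^4 ≡ 104^2 = 10816 ≡ 6; 32^8 ≡ 6^2 = 36; 32^16 ≡ 36^2 = 1296 ≡ 31; 32^32 ≡ 31^2 = 961 ≡ 41; 63 = 32 + 16 + 8 + 4 + 2 + 1, so 32^63 ≡ 41·31·36·6·104·32 ≡ 13 (mod 115)
  → matches H = 13
Candidate B: 39^2 = 1521 ≡ 26; 39^4 ≡ 26^2 = 676 ≡ 101; 39^8 ≡ 101^2 = 10201 ≡ 81; 39^16 ≡ 81^2 = 6561 ≡ 6; 39^32 ≡ 6^2 = 36; 63 = 32 + 16 + 8 + 4 + 2 + 1, so 39^63 ≡ 36·6·81·101·26·39 ≡ 104 (mod 115)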